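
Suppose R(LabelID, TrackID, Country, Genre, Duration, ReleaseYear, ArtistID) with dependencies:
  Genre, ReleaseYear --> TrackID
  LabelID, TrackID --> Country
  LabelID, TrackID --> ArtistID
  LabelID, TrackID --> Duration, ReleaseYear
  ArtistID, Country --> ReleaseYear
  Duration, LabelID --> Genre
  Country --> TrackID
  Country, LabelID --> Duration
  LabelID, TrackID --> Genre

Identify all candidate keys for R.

No FD produces {LabelID}, so it must be in every candidate key.
Closure of {Country, LabelID} is {ArtistID, Country, Duration, Genre, LabelID, ReleaseYear, TrackID}, the whole schema; {Country, LabelID} is a candidate key.
Closure of {LabelID, TrackID} is {ArtistID, Country, Duration, Genre, LabelID, ReleaseYear, TrackID}, the whole schema; {LabelID, TrackID} is a candidate key.
Closure of {Duration, LabelID, ReleaseYear} is {ArtistID, Country, Duration, Genre, LabelID, ReleaseYear, TrackID}, the whole schema; {Duration, LabelID, ReleaseYear} is a candidate key.
Closure of {Genre, LabelID, ReleaseYear} is {ArtistID, Country, Duration, Genre, LabelID, ReleaseYear, TrackID}, the whole schema; {Genre, LabelID, ReleaseYear} is a candidate key.
No proper subset of any of these is a key, and no other minimal superkey exists.

{Country, LabelID}, {Duration, LabelID, ReleaseYear}, {Genre, LabelID, ReleaseYear}, {LabelID, TrackID}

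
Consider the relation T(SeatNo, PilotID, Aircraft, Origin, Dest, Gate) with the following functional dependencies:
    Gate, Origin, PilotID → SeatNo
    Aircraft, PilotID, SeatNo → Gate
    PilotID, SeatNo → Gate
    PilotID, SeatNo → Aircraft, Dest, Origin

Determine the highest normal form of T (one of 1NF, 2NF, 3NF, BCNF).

BCNF

Candidate keys: {Gate, Origin, PilotID}, {PilotID, SeatNo}. Prime attributes: {Gate, Origin, PilotID, SeatNo}.
Each dependency's left side is a superkey — BCNF holds.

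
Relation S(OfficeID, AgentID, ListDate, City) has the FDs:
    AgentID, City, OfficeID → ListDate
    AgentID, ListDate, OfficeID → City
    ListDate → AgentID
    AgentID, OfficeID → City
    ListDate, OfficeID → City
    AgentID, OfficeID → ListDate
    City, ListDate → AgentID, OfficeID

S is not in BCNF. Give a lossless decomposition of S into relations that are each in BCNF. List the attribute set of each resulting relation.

Candidate keys of the original relation: {AgentID, OfficeID}, {City, ListDate}, {ListDate, OfficeID}.
In {AgentID, City, ListDate, OfficeID}, {ListDate} is not a superkey ({ListDate}⁺ restricted to this set is {AgentID, ListDate}), so split on ListDate → AgentID into {AgentID, ListDate} and {City, ListDate, OfficeID}.
{AgentID, ListDate} has no BCNF violation.
{City, ListDate, OfficeID} has no BCNF violation.

{AgentID, ListDate}; {City, ListDate, OfficeID}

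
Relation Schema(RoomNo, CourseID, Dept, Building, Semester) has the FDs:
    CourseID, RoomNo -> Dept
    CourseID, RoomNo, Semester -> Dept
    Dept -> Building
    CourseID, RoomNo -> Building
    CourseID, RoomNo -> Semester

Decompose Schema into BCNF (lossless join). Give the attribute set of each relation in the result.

Candidate key of the original relation: {CourseID, RoomNo}.
In {Building, CourseID, Dept, RoomNo, Semester}, {Dept} is not a superkey ({Dept}⁺ restricted to this set is {Building, Dept}), so split on Dept -> Building into {Building, Dept} and {CourseID, Dept, RoomNo, Semester}.
{Building, Dept} is in BCNF.
{CourseID, Dept, RoomNo, Semester} is in BCNF.

{Building, Dept}; {CourseID, Dept, RoomNo, Semester}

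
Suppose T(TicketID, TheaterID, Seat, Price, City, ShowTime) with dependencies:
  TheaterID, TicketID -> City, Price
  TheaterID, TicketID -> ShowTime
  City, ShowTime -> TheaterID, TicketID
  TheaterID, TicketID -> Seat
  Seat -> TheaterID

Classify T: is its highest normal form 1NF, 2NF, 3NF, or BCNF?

3NF

Candidate keys: {City, ShowTime}, {Seat, TicketID}, {TheaterID, TicketID}. Prime attributes: {City, Seat, ShowTime, TheaterID, TicketID}.
Seat -> TheaterID: {Seat}⁺ = {Seat, TheaterID}, which is not all of the attributes, so the left side is not a superkey — BCNF is violated.
But every attribute on its right side ({TheaterID}) is prime, and the same holds for every other non-superkey FD, so 3NF still holds.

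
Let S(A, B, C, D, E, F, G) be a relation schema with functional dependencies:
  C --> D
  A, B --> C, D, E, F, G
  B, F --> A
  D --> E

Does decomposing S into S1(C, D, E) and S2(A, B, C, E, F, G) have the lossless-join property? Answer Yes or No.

Common attributes: {C, E}; their closure is {C, D, E}.
This includes all of S1, so the common attributes are a superkey of S1 — the join is lossless.

Yes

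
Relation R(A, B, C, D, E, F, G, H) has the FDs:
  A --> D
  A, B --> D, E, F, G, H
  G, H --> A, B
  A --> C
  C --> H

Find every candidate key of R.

{A, B}, {A, G}, {C, G}, {G, H}

Closure of {A, B} is {A, B, C, D, E, F, G, H}, the whole schema; {A, B} is a candidate key.
Closure of {A, G} is {A, B, C, D, E, F, G, H}, the whole schema; {A, G} is a candidate key.
Closure of {C, G} is {A, B, C, D, E, F, G, H}, the whole schema; {C, G} is a candidate key.
Closure of {G, H} is {A, B, C, D, E, F, G, H}, the whole schema; {G, H} is a candidate key.
These are minimal and exhaustive — every other superkey contains one of them.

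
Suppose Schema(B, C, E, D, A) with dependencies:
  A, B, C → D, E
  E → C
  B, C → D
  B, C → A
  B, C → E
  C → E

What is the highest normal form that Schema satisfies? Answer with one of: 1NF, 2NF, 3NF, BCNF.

Candidate keys: {B, C}, {B, E}. Prime attributes: {B, C, E}.
E → C breaks BCNF: {E}⁺ = {C, E}, so {E} is not a superkey.
But every attribute on its right side ({C}) is prime, and the same holds for every other non-superkey FD, so 3NF still holds.

3NF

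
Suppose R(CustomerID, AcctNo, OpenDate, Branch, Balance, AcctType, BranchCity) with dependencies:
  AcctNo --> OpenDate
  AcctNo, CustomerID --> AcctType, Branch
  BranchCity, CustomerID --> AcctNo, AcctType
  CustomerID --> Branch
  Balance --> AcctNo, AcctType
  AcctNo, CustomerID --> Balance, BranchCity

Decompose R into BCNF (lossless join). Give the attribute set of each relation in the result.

{AcctNo, AcctType, Balance}; {AcctNo, OpenDate}; {Balance, BranchCity, CustomerID}; {Branch, CustomerID}

Candidate keys of the original relation: {AcctNo, CustomerID}, {Balance, CustomerID}, {BranchCity, CustomerID}.
Within {AcctNo, AcctType, Balance, Branch, BranchCity, CustomerID, OpenDate}: {AcctNo}⁺ ∩ {AcctNo, AcctType, Balance, Branch, BranchCity, CustomerID, OpenDate} = {AcctNo, OpenDate}, not the whole set, so AcctNo --> OpenDate violates BCNF; decompose into {AcctNo, OpenDate} and {AcctNo, AcctType, Balance, Branch, BranchCity, CustomerID}.
{AcctNo, OpenDate}: every determinant is a superkey — BCNF.
Within {AcctNo, AcctType, Balance, Branch, BranchCity, CustomerID}: {CustomerID}⁺ ∩ {AcctNo, AcctType, Balance, Branch, BranchCity, CustomerID} = {Branch, CustomerID}, not the whole set, so CustomerID --> Branch violates BCNF; decompose into {Branch, CustomerID} and {AcctNo, AcctType, Balance, BranchCity, CustomerID}.
{Branch, CustomerID}: every determinant is a superkey — BCNF.
Within {AcctNo, AcctType, Balance, BranchCity, CustomerID}: {Balance}⁺ ∩ {AcctNo, AcctType, Balance, BranchCity, CustomerID} = {AcctNo, AcctType, Balance}, not the whole set, so Balance --> AcctNo, AcctType violates BCNF; decompose into {AcctNo, AcctType, Balance} and {Balance, BranchCity, CustomerID}.
{AcctNo, AcctType, Balance}: every determinant is a superkey — BCNF.
{Balance, BranchCity, CustomerID}: every determinant is a superkey — BCNF.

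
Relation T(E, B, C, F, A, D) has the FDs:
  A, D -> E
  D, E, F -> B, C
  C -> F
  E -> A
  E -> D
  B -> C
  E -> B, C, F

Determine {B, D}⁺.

{B, C, D, F}

Start with {B, D}.
B -> C applies; add {C} → now {B, C, D}.
C -> F applies; add {F} → now {B, C, D, F}.
No further FD applies.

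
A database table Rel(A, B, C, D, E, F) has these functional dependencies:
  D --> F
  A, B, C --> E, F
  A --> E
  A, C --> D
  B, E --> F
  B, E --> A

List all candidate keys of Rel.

Attributes never on any right-hand side: {B, C} — every candidate key must contain all of them.
{A, B, C}⁺ = {A, B, C, D, E, F}, which is every attribute, so {A, B, C} is a candidate key.
{B, C, E}⁺ = {A, B, C, D, E, F}, which is every attribute, so {B, C, E} is a candidate key.
Any other superkey properly contains one of these, so there are no further candidate keys.

{A, B, C}, {B, C, E}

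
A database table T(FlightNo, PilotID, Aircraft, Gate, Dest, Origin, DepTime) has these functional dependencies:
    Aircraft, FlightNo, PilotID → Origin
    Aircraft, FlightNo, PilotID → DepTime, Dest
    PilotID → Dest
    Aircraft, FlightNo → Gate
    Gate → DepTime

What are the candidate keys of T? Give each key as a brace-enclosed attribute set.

{Aircraft, FlightNo, PilotID}

No FD produces {Aircraft, FlightNo, PilotID}, so they must be in every candidate key.
Closure of {Aircraft, FlightNo, PilotID} is {Aircraft, DepTime, Dest, FlightNo, Gate, Origin, PilotID}, the whole schema; {Aircraft, FlightNo, PilotID} is a candidate key.
Every other attribute set either contains this one or has a smaller closure.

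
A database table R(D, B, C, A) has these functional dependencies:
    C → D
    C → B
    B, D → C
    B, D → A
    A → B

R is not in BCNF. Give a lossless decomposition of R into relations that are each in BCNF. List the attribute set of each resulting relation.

Candidate keys of the original relation: {A, D}, {B, D}, {C}.
{A, B, C, D}: {A} determines {A, B} here but is not a superkey — split on A → B, giving {A, B} and {A, C, D}.
{A, B}: every determinant is a superkey — BCNF.
{A, C, D}: every determinant is a superkey — BCNF.

{A, B}; {A, C, D}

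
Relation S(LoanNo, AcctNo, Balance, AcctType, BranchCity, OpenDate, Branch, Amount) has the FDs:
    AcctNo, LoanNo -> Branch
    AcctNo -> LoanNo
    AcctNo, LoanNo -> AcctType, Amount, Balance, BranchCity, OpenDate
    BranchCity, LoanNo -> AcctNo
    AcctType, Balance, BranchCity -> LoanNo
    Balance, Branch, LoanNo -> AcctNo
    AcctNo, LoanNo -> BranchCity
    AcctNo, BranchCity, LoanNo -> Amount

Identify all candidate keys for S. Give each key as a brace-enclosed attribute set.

{AcctNo} is a candidate key since {AcctNo}⁺ = {AcctNo, AcctType, Amount, Balance, Branch, BranchCity, LoanNo, OpenDate} covers every attribute.
{BranchCity, LoanNo} is a candidate key since {BranchCity, LoanNo}⁺ = {AcctNo, AcctType, Amount, Balance, Branch, BranchCity, LoanNo, OpenDate} covers every attribute.
{AcctType, Balance, BranchCity} is a candidate key since {AcctType, Balance, BranchCity}⁺ = {AcctNo, AcctType, Amount, Balance, Branch, BranchCity, LoanNo, OpenDate} covers every attribute.
{Balance, Branch, LoanNo} is a candidate key since {Balance, Branch, LoanNo}⁺ = {AcctNo, AcctType, Amount, Balance, Branch, BranchCity, LoanNo, OpenDate} covers every attribute.
Any other superkey properly contains one of these, so there are no further candidate keys.

{AcctNo}, {AcctType, Balance, BranchCity}, {Balance, Branch, LoanNo}, {BranchCity, LoanNo}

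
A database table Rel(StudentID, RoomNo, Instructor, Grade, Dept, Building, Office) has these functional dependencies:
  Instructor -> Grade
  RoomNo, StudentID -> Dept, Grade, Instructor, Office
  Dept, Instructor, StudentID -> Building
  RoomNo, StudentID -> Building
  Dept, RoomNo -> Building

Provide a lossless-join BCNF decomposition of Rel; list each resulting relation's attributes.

Candidate key of the original relation: {RoomNo, StudentID}.
{Building, Dept, Grade, Instructor, Office, RoomNo, StudentID}: {Instructor} determines {Grade, Instructor} here but is not a superkey — split on Instructor -> Grade, giving {Grade, Instructor} and {Building, Dept, Instructor, Office, RoomNo, StudentID}.
{Grade, Instructor} is in BCNF.
{Building, Dept, Instructor, Office, RoomNo, StudentID}: {Dept, Instructor, StudentID} determines {Building, Dept, Instructor, StudentID} here but is not a superkey — split on Dept, Instructor, StudentID -> Building, giving {Building, Dept, Instructor, StudentID} and {Dept, Instructor, Office, RoomNo, StudentID}.
{Building, Dept, Instructor, StudentID} is in BCNF.
{Dept, Instructor, Office, RoomNo, StudentID} is in BCNF.

{Building, Dept, Instructor, StudentID}; {Dept, Instructor, Office, RoomNo, StudentID}; {Grade, Instructor}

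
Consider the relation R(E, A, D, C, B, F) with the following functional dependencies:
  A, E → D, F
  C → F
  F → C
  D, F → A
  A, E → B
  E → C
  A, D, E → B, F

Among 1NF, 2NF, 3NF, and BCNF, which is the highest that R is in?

Candidate keys: {A, E}, {D, E}. Prime attributes: {A, D, E}.
C → F: {C}⁺ = {C, F}, which is not all of the attributes, so the left side is not a superkey — BCNF is violated.
Because {F} is non-prime and the left side of C → F is not a superkey, the relation is not in 3NF.
{E} is a proper subset of the key {A, E}, and {E}⁺ contains the non-prime attributes {C, F} — a partial dependency, so 2NF is violated.

1NF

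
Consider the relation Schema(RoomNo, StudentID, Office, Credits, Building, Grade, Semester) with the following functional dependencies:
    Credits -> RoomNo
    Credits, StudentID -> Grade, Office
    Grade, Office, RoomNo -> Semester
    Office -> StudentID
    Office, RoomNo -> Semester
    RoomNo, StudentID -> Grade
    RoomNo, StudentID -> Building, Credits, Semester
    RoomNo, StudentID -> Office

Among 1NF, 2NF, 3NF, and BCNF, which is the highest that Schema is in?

Candidate keys: {Credits, Office}, {Credits, StudentID}, {Office, RoomNo}, {RoomNo, StudentID}. Prime attributes: {Credits, Office, RoomNo, StudentID}.
For Credits -> RoomNo we have {Credits}⁺ = {Credits, RoomNo}; {Credits} is not a superkey, so BCNF fails.
Since {RoomNo} ⊆ prime attributes and every other non-superkey FD also has a prime right side, the schema is in 3NF.

3NF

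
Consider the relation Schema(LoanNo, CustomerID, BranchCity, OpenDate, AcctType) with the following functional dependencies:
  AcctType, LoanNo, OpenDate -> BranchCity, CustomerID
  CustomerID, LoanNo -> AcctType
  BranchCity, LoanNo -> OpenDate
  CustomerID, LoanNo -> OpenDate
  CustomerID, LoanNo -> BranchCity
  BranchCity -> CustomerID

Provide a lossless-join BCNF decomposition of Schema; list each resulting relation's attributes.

{AcctType, BranchCity, LoanNo, OpenDate}; {BranchCity, CustomerID}

Candidate keys of the original relation: {AcctType, LoanNo, OpenDate}, {BranchCity, LoanNo}, {CustomerID, LoanNo}.
Within {AcctType, BranchCity, CustomerID, LoanNo, OpenDate}: {BranchCity}⁺ ∩ {AcctType, BranchCity, CustomerID, LoanNo, OpenDate} = {BranchCity, CustomerID}, not the whole set, so BranchCity -> CustomerID violates BCNF; decompose into {BranchCity, CustomerID} and {AcctType, BranchCity, LoanNo, OpenDate}.
{BranchCity, CustomerID}: every determinant is a superkey — BCNF.
{AcctType, BranchCity, LoanNo, OpenDate}: every determinant is a superkey — BCNF.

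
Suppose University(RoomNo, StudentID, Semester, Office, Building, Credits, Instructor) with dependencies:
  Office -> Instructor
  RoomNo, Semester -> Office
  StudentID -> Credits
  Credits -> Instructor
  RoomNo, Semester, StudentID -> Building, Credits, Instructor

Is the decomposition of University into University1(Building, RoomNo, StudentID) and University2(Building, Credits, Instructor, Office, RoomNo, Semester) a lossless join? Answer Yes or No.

Common attributes: {Building, RoomNo}; their closure is {Building, RoomNo}.
Neither University1 nor University2 is contained in that closure, so the decomposition is lossy.

No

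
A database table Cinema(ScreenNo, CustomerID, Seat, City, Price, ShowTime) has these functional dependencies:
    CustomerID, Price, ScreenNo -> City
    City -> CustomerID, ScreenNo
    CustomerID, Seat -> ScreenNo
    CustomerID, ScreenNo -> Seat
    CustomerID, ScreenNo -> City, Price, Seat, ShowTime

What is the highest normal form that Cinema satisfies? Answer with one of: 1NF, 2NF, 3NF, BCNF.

Candidate keys: {City}, {CustomerID, ScreenNo}, {CustomerID, Seat}. Prime attributes: {City, CustomerID, ScreenNo, Seat}.
The left-hand side of every FD is a superkey, so BCNF is satisfied.

BCNF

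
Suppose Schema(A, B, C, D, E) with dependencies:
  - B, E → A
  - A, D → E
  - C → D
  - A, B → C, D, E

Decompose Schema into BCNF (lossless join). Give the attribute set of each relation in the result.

Candidate keys of the original relation: {A, B}, {B, E}.
In {A, B, C, D, E}, {A, D} is not a superkey ({A, D}⁺ restricted to this set is {A, D, E}), so split on A, D → E into {A, D, E} and {A, B, C, D}.
{A, D, E}: every determinant is a superkey — BCNF.
In {A, B, C, D}, {C} is not a superkey ({C}⁺ restricted to this set is {C, D}), so split on C → D into {C, D} and {A, B, C}.
{C, D}: every determinant is a superkey — BCNF.
{A, B, C}: every determinant is a superkey — BCNF.

{A, B, C}; {A, D, E}; {C, D}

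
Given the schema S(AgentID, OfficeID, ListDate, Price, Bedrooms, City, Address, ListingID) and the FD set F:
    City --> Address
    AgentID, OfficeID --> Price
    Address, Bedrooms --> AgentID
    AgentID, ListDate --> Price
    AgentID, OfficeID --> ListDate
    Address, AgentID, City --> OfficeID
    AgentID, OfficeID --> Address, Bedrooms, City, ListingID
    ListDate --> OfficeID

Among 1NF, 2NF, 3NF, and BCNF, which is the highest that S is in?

3NF

Candidate keys: {Address, Bedrooms, ListDate}, {Address, Bedrooms, OfficeID}, {AgentID, City}, {AgentID, ListDate}, {AgentID, OfficeID}, {Bedrooms, City}. Prime attributes: {Address, AgentID, Bedrooms, City, ListDate, OfficeID}.
For City --> Address we have {City}⁺ = {Address, City}; {City} is not a superkey, so BCNF fails.
Its right-hand attributes {Address} are all prime, as are those of every other non-superkey FD — the relation is in 3NF.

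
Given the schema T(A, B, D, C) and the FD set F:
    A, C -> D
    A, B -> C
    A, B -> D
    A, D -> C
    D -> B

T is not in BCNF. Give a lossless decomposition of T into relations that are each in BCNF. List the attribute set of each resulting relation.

{A, C, D}; {B, D}

Candidate keys of the original relation: {A, B}, {A, C}, {A, D}.
In {A, B, C, D}, {D} is not a superkey ({D}⁺ restricted to this set is {B, D}), so split on D -> B into {B, D} and {A, C, D}.
{B, D} is in BCNF.
{A, C, D} is in BCNF.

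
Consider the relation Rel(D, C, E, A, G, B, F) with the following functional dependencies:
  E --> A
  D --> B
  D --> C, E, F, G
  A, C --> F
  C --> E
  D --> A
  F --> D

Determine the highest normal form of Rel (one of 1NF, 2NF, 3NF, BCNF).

Candidate keys: {C}, {D}, {F}. Prime attributes: {C, D, F}.
For E --> A we have {E}⁺ = {A, E}; {E} is not a superkey, so BCNF fails.
E --> A has non-prime {A} on the right and a non-superkey on the left, so 3NF fails.
All keys have size 1, which rules out partial dependencies — 2NF is satisfied.

2NF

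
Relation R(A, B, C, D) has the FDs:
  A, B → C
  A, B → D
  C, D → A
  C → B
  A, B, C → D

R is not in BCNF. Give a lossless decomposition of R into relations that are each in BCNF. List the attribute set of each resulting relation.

Candidate keys of the original relation: {A, B}, {A, C}, {C, D}.
{A, B, C, D}: {C} determines {B, C} here but is not a superkey — split on C → B, giving {B, C} and {A, C, D}.
{B, C} is in BCNF.
{A, C, D} is in BCNF.

{A, C, D}; {B, C}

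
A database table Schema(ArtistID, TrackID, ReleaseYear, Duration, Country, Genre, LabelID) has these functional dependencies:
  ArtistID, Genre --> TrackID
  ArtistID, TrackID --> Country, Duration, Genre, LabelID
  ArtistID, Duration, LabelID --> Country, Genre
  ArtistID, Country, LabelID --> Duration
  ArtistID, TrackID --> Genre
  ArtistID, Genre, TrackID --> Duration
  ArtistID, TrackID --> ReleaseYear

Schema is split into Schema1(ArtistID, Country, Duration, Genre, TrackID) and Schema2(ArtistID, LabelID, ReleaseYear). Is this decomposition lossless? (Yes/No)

No

Common attributes: {ArtistID}; their closure is {ArtistID}.
The closure covers neither Schema1 nor Schema2 entirely; the join is not lossless.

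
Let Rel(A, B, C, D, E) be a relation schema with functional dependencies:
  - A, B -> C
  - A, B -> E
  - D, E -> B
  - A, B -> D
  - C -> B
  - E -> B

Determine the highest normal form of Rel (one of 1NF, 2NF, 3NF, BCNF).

3NF

Candidate keys: {A, B}, {A, C}, {A, E}. Prime attributes: {A, B, C, E}.
D, E -> B breaks BCNF: {D, E}⁺ = {B, D, E}, so {D, E} is not a superkey.
Since {B} ⊆ prime attributes and every other non-superkey FD also has a prime right side, the schema is in 3NF.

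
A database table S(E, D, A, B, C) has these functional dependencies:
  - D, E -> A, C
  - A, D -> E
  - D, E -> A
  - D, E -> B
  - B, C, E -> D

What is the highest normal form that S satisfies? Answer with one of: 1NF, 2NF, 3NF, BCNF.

Candidate keys: {A, D}, {B, C, E}, {D, E}. Prime attributes: {A, B, C, D, E}.
Each dependency's left side is a superkey — BCNF holds.

BCNF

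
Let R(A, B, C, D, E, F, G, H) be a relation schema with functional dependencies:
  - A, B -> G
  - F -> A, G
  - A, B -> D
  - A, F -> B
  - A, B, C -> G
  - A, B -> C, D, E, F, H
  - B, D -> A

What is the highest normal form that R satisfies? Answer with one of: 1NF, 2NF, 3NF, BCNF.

Candidate keys: {A, B}, {B, D}, {F}. Prime attributes: {A, B, D, F}.
The left-hand side of every FD is a superkey, so BCNF is satisfied.

BCNF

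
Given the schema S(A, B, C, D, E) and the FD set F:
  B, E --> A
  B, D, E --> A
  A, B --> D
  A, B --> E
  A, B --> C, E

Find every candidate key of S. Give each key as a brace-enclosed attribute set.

Attributes never on any right-hand side: {B} — every candidate key must contain it.
{A, B}⁺ = {A, B, C, D, E} — all of the relation — so {A, B} is a candidate key.
{B, E}⁺ = {A, B, C, D, E} — all of the relation — so {B, E} is a candidate key.
Any other superkey properly contains one of these, so there are no further candidate keys.

{A, B}, {B, E}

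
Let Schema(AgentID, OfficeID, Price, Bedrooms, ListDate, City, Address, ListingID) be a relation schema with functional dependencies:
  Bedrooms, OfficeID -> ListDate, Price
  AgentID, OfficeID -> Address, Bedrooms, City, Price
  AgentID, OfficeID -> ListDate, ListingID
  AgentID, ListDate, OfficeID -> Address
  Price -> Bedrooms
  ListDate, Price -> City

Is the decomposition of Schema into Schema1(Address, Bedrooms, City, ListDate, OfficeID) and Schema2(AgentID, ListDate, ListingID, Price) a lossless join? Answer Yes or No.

No

The shared attributes are {ListDate} and {ListDate}⁺ = {ListDate}.
Neither Schema1 nor Schema2 is contained in that closure, so the decomposition is lossy.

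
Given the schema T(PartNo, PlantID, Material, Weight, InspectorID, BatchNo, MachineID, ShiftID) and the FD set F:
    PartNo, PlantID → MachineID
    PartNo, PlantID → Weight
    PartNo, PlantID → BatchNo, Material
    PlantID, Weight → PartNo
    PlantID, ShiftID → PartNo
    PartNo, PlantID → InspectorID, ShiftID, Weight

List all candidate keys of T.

{PartNo, PlantID}, {PlantID, ShiftID}, {PlantID, Weight}

Attributes never on any right-hand side: {PlantID} — every candidate key must contain it.
{PartNo, PlantID}⁺ = {BatchNo, InspectorID, MachineID, Material, PartNo, PlantID, ShiftID, Weight}, which is every attribute, so {PartNo, PlantID} is a candidate key.
{PlantID, ShiftID}⁺ = {BatchNo, InspectorID, MachineID, Material, PartNo, PlantID, ShiftID, Weight}, which is every attribute, so {PlantID, ShiftID} is a candidate key.
{PlantID, Weight}⁺ = {BatchNo, InspectorID, MachineID, Material, PartNo, PlantID, ShiftID, Weight}, which is every attribute, so {PlantID, Weight} is a candidate key.
These are minimal and exhaustive — every other superkey contains one of them.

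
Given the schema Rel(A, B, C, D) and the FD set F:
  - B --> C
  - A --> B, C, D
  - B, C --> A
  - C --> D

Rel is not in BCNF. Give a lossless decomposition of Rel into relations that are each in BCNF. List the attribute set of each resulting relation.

{A, B, C}; {C, D}

Candidate keys of the original relation: {A}, {B}.
Within {A, B, C, D}: {C}⁺ ∩ {A, B, C, D} = {C, D}, not the whole set, so C --> D violates BCNF; decompose into {C, D} and {A, B, C}.
{C, D} is in BCNF.
{A, B, C} is in BCNF.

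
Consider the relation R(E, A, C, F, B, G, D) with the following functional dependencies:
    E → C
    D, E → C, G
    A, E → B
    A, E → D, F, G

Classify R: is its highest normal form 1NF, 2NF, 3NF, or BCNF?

Candidate key: {A, E}. Prime attributes: {A, E}.
E → C: {E}⁺ = {C, E}, which is not all of the attributes, so the left side is not a superkey — BCNF is violated.
Because {C} is non-prime and the left side of E → C is not a superkey, the relation is not in 3NF.
{E} is a proper subset of the key {A, E}, and {E}⁺ contains the non-prime attribute {C} — a partial dependency, so 2NF is violated.

1NF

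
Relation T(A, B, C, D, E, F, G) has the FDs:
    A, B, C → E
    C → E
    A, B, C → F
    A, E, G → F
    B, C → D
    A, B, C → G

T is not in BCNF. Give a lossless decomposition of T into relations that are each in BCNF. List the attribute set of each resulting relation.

Candidate key of the original relation: {A, B, C}.
Within {A, B, C, D, E, F, G}: {C}⁺ ∩ {A, B, C, D, E, F, G} = {C, E}, not the whole set, so C → E violates BCNF; decompose into {C, E} and {A, B, C, D, F, G}.
{C, E} has no BCNF violation.
Within {A, B, C, D, F, G}: {B, C}⁺ ∩ {A, B, C, D, F, G} = {B, C, D}, not the whole set, so B, C → D violates BCNF; decompose into {B, C, D} and {A, B, C, F, G}.
{B, C, D} has no BCNF violation.
Within {A, B, C, F, G}: {A, C, G}⁺ ∩ {A, B, C, F, G} = {A, C, F, G}, not the whole set, so A, C, G → F violates BCNF; decompose into {A, C, F, G} and {A, B, C, G}.
{A, C, F, G} has no BCNF violation.
{A, B, C, G} has no BCNF violation.

{A, B, C, G}; {A, C, F, G}; {B, C, D}; {C, E}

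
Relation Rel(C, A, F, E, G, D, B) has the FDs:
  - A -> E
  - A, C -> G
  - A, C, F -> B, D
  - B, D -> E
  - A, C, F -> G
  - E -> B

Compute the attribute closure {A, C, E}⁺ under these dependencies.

{A, B, C, E, G}

Start with {A, C, E}.
A, C -> G applies; add {G} → now {A, C, E, G}.
E -> B applies; add {B} → now {A, B, C, E, G}.
No further FD applies.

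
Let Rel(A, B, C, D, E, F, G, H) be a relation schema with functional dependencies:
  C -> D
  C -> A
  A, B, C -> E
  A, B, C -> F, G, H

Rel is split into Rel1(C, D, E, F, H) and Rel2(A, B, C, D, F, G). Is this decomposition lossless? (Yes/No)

No

Rel1 ∩ Rel2 = {C, D, F}; its closure under F is {A, C, D, F}.
The closure covers neither Rel1 nor Rel2 entirely; the join is not lossless.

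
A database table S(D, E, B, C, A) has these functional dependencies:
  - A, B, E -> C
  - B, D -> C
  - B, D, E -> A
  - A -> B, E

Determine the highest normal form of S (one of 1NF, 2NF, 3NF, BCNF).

1NF

Candidate keys: {A, D}, {B, D, E}. Prime attributes: {A, B, D, E}.
For A, B, E -> C we have {A, B, E}⁺ = {A, B, C, E}; {A, B, E} is not a superkey, so BCNF fails.
A, B, E -> C has non-prime {C} on the right and a non-superkey on the left, so 3NF fails.
Since {A} ⊂ {A, D} and {A}⁺ ⊇ {C} with {C} non-prime, there is a partial dependency; 2NF fails.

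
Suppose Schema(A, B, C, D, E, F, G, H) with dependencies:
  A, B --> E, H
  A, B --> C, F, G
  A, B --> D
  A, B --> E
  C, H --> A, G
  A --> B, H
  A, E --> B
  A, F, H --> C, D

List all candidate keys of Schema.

{A}, {C, H}

{A}⁺ = {A, B, C, D, E, F, G, H} — all of the relation — so {A} is a candidate key.
{C, H}⁺ = {A, B, C, D, E, F, G, H} — all of the relation — so {C, H} is a candidate key.
Any other superkey properly contains one of these, so there are no further candidate keys.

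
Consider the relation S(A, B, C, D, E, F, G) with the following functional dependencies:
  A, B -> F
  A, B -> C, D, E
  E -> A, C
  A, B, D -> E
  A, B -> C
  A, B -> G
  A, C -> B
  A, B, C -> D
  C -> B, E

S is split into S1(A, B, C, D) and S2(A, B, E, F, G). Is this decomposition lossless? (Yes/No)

Yes

Common attributes: {A, B}; their closure is {A, B, C, D, E, F, G}.
This includes all of S1, so the common attributes are a superkey of S1 — the join is lossless.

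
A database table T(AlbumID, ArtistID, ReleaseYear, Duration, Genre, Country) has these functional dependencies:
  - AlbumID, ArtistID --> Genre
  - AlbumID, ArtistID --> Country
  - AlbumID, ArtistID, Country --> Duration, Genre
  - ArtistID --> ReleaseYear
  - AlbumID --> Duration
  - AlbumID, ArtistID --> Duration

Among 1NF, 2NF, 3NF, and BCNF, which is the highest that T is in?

Candidate key: {AlbumID, ArtistID}. Prime attributes: {AlbumID, ArtistID}.
ArtistID --> ReleaseYear breaks BCNF: {ArtistID}⁺ = {ArtistID, ReleaseYear}, so {ArtistID} is not a superkey.
Because {ReleaseYear} is non-prime and the left side of ArtistID --> ReleaseYear is not a superkey, the relation is not in 3NF.
{AlbumID} is a proper subset of the key {AlbumID, ArtistID}, and {AlbumID}⁺ contains the non-prime attribute {Duration} — a partial dependency, so 2NF is violated.

1NF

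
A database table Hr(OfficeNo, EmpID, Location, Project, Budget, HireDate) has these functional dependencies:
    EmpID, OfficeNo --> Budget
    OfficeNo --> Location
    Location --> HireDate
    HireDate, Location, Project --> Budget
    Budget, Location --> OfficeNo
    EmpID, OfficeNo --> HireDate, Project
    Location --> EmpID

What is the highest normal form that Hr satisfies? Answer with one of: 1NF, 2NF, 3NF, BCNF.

1NF

Candidate keys: {Budget, Location}, {Location, Project}, {OfficeNo}. Prime attributes: {Budget, Location, OfficeNo, Project}.
Location --> HireDate: {Location}⁺ = {EmpID, HireDate, Location}, which is not all of the attributes, so the left side is not a superkey — BCNF is violated.
Location --> HireDate determines the non-prime attribute {HireDate} from a non-superkey — 3NF is violated.
{Location} is a proper subset of the key {Budget, Location}, and {Location}⁺ contains the non-prime attributes {EmpID, HireDate} — a partial dependency, so 2NF is violated.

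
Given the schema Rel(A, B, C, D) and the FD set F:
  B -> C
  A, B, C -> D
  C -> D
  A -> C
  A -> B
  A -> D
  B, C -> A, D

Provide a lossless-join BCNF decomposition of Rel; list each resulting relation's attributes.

Candidate keys of the original relation: {A}, {B}.
Within {A, B, C, D}: {C}⁺ ∩ {A, B, C, D} = {C, D}, not the whole set, so C -> D violates BCNF; decompose into {C, D} and {A, B, C}.
{C, D} is in BCNF.
{A, B, C} is in BCNF.

{A, B, C}; {C, D}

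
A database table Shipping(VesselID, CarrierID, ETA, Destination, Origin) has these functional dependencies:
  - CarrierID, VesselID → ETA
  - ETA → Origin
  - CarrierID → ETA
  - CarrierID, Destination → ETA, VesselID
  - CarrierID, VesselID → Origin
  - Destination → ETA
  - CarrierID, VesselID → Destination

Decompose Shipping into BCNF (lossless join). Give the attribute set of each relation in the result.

Candidate keys of the original relation: {CarrierID, Destination}, {CarrierID, VesselID}.
{CarrierID, Destination, ETA, Origin, VesselID}: {ETA} determines {ETA, Origin} here but is not a superkey — split on ETA → Origin, giving {ETA, Origin} and {CarrierID, Destination, ETA, VesselID}.
{ETA, Origin} is in BCNF.
{CarrierID, Destination, ETA, VesselID}: {CarrierID} determines {CarrierID, ETA} here but is not a superkey — split on CarrierID → ETA, giving {CarrierID, ETA} and {CarrierID, Destination, VesselID}.
{CarrierID, ETA} is in BCNF.
{CarrierID, Destination, VesselID} is in BCNF.

{CarrierID, Destination, VesselID}; {CarrierID, ETA}; {ETA, Origin}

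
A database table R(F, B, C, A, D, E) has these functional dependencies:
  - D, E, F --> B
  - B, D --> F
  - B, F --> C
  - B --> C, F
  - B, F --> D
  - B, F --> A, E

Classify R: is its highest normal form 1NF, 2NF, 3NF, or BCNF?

Candidate keys: {B}, {D, E, F}. Prime attributes: {B, D, E, F}.
Each dependency's left side is a superkey — BCNF holds.

BCNF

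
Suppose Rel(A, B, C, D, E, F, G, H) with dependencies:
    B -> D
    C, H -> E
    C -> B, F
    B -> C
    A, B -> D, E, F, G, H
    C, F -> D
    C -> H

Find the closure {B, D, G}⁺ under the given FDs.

Start with {B, D, G}.
B -> C applies; add {C} → now {B, C, D, G}.
C -> H applies; add {H} → now {B, C, D, G, H}.
C, H -> E applies; add {E} → now {B, C, D, E, G, H}.
C -> B, F applies; add {F} → now {B, C, D, E, F, G, H}.
No further FD applies.

{B, C, D, E, F, G, H}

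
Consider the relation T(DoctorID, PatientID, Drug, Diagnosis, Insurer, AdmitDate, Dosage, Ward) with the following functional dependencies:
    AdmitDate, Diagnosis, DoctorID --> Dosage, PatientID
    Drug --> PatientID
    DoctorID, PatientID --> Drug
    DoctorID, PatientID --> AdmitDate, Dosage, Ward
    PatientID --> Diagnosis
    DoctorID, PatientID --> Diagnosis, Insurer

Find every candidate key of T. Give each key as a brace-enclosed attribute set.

No FD produces {DoctorID}, so it must be in every candidate key.
{DoctorID, Drug}⁺ = {AdmitDate, Diagnosis, DoctorID, Dosage, Drug, Insurer, PatientID, Ward} — all of the relation — so {DoctorID, Drug} is a candidate key.
{DoctorID, PatientID}⁺ = {AdmitDate, Diagnosis, DoctorID, Dosage, Drug, Insurer, PatientID, Ward} — all of the relation — so {DoctorID, PatientID} is a candidate key.
{AdmitDate, Diagnosis, DoctorID}⁺ = {AdmitDate, Diagnosis, DoctorID, Dosage, Drug, Insurer, PatientID, Ward} — all of the relation — so {AdmitDate, Diagnosis, DoctorID} is a candidate key.
Any other superkey properly contains one of these, so there are no further candidate keys.

{AdmitDate, Diagnosis, DoctorID}, {DoctorID, Drug}, {DoctorID, PatientID}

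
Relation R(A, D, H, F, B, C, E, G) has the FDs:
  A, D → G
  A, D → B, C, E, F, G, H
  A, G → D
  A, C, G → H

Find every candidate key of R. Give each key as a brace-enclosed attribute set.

{A, D}, {A, G}

No FD produces {A}, so it must be in every candidate key.
{A, D} is a candidate key since {A, D}⁺ = {A, B, C, D, E, F, G, H} covers every attribute.
{A, G} is a candidate key since {A, G}⁺ = {A, B, C, D, E, F, G, H} covers every attribute.
Any other superkey properly contains one of these, so there are no further candidate keys.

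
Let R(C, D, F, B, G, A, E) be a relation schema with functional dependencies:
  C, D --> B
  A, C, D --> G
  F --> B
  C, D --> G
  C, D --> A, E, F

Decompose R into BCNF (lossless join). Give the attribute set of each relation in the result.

Candidate key of the original relation: {C, D}.
In {A, B, C, D, E, F, G}, {F} is not a superkey ({F}⁺ restricted to this set is {B, F}), so split on F --> B into {B, F} and {A, C, D, E, F, G}.
{B, F} has no BCNF violation.
{A, C, D, E, F, G} has no BCNF violation.

{A, C, D, E, F, G}; {B, F}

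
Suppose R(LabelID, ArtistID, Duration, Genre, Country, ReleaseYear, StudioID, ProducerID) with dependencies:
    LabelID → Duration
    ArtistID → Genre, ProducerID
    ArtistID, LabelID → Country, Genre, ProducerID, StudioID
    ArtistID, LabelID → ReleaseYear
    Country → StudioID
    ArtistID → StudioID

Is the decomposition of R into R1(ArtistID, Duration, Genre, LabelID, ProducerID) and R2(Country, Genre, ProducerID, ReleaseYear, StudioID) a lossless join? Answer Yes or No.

Common attributes: {Genre, ProducerID}; their closure is {Genre, ProducerID}.
The closure covers neither R1 nor R2 entirely; the join is not lossless.

No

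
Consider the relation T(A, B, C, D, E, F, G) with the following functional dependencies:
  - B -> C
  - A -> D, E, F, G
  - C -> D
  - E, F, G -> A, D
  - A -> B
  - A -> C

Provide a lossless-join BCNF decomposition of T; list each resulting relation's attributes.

Candidate keys of the original relation: {A}, {E, F, G}.
In {A, B, C, D, E, F, G}, {B} is not a superkey ({B}⁺ restricted to this set is {B, C, D}), so split on B -> C, D into {B, C, D} and {A, B, E, F, G}.
In {B, C, D}, {C} is not a superkey ({C}⁺ restricted to this set is {C, D}), so split on C -> D into {C, D} and {B, C}.
{C, D} is in BCNF.
{B, C} is in BCNF.
{A, B, E, F, G} is in BCNF.

{A, B, E, F, G}; {B, C}; {C, D}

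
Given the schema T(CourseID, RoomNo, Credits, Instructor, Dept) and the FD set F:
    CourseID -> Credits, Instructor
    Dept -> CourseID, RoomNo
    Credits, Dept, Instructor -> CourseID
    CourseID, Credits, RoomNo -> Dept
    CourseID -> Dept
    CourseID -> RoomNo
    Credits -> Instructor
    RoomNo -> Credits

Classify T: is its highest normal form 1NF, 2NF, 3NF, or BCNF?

2NF

Candidate keys: {CourseID}, {Dept}. Prime attributes: {CourseID, Dept}.
Credits -> Instructor breaks BCNF: {Credits}⁺ = {Credits, Instructor}, so {Credits} is not a superkey.
Credits -> Instructor determines the non-prime attribute {Instructor} from a non-superkey — 3NF is violated.
With only single-attribute keys there can be no partial dependency, so 2NF holds.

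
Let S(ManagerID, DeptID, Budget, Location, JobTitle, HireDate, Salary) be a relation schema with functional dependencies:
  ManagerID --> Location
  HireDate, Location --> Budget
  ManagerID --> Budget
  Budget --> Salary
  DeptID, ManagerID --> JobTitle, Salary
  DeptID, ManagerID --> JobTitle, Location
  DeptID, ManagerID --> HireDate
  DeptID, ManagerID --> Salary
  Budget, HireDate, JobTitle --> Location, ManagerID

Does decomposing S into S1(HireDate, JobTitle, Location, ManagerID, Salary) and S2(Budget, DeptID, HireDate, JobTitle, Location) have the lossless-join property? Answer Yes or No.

Common attributes: {HireDate, JobTitle, Location}; their closure is {Budget, HireDate, JobTitle, Location, ManagerID, Salary}.
This includes all of S1, so the common attributes are a superkey of S1 — the join is lossless.

Yes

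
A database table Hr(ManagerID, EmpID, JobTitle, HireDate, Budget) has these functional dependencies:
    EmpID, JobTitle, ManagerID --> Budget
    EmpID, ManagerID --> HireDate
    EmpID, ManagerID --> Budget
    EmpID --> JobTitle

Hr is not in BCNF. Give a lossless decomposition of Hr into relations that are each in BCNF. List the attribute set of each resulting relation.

Candidate key of the original relation: {EmpID, ManagerID}.
Within {Budget, EmpID, HireDate, JobTitle, ManagerID}: {EmpID}⁺ ∩ {Budget, EmpID, HireDate, JobTitle, ManagerID} = {EmpID, JobTitle}, not the whole set, so EmpID --> JobTitle violates BCNF; decompose into {EmpID, JobTitle} and {Budget, EmpID, HireDate, ManagerID}.
{EmpID, JobTitle} is in BCNF.
{Budget, EmpID, HireDate, ManagerID} is in BCNF.

{Budget, EmpID, HireDate, ManagerID}; {EmpID, JobTitle}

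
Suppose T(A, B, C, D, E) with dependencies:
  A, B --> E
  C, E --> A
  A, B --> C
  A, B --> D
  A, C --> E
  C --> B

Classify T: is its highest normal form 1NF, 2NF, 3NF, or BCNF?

3NF

Candidate keys: {A, B}, {A, C}, {C, E}. Prime attributes: {A, B, C, E}.
C --> B breaks BCNF: {C}⁺ = {B, C}, so {C} is not a superkey.
But every attribute on its right side ({B}) is prime, and the same holds for every other non-superkey FD, so 3NF still holds.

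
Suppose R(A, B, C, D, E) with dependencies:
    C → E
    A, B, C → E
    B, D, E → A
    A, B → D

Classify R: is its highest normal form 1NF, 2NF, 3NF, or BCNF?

1NF

Candidate keys: {A, B, C}, {B, C, D}. Prime attributes: {A, B, C, D}.
C → E: {C}⁺ = {C, E}, which is not all of the attributes, so the left side is not a superkey — BCNF is violated.
C → E determines the non-prime attribute {E} from a non-superkey — 3NF is violated.
Since {C} ⊂ {A, B, C} and {C}⁺ ⊇ {E} with {E} non-prime, there is a partial dependency; 2NF fails.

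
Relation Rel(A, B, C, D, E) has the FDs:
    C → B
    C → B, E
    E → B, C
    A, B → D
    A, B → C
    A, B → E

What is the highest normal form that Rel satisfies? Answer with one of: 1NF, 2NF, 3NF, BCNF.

Candidate keys: {A, B}, {A, C}, {A, E}. Prime attributes: {A, B, C, E}.
C → B: {C}⁺ = {B, C, E}, which is not all of the attributes, so the left side is not a superkey — BCNF is violated.
Its right-hand attributes {B} are all prime, as are those of every other non-superkey FD — the relation is in 3NF.

3NF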